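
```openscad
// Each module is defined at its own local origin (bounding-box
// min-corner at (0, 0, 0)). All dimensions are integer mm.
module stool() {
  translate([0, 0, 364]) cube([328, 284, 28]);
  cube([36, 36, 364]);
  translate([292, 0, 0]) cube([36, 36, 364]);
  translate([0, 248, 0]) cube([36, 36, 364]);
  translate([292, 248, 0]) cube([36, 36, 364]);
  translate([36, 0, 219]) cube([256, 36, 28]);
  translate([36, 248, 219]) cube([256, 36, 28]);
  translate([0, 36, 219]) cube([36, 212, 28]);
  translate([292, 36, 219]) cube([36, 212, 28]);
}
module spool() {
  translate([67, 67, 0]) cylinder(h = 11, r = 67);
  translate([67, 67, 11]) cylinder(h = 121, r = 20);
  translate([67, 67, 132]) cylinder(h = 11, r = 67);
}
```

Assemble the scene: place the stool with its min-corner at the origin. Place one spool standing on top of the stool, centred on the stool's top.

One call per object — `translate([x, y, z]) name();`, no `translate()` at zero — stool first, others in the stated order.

stool();
translate([97, 75, 392]) spool();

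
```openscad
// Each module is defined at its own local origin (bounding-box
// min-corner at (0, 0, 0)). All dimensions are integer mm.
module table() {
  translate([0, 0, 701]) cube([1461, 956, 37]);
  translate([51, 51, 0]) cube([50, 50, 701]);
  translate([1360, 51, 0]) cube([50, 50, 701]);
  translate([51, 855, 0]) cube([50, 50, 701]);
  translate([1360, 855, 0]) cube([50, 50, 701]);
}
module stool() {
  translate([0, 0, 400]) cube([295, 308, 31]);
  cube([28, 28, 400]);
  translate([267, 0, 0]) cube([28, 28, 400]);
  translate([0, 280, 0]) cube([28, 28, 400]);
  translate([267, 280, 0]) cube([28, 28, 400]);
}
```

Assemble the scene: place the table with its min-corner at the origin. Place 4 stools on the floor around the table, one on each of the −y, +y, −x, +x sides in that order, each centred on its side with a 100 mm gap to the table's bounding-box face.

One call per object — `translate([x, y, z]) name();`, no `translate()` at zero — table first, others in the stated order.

table();
translate([583, -408, 0]) stool();
translate([583, 1056, 0]) stool();
translate([-395, 324, 0]) stool();
translate([1561, 324, 0]) stool();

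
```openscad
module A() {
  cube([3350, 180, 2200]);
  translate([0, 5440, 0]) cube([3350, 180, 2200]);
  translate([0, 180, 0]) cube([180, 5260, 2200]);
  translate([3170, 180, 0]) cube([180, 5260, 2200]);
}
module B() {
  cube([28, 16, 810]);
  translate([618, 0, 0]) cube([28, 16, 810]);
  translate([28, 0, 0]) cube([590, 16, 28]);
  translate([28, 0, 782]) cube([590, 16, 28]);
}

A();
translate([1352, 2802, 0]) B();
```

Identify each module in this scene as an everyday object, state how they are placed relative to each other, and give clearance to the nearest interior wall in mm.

A is a house frame. B is a picture frame. The picture frame sits inside the house frame, centred. The clearance to the nearest interior wall is 1172 mm.

Clearances: x = 1172, y = 2622; minimum 1172 mm.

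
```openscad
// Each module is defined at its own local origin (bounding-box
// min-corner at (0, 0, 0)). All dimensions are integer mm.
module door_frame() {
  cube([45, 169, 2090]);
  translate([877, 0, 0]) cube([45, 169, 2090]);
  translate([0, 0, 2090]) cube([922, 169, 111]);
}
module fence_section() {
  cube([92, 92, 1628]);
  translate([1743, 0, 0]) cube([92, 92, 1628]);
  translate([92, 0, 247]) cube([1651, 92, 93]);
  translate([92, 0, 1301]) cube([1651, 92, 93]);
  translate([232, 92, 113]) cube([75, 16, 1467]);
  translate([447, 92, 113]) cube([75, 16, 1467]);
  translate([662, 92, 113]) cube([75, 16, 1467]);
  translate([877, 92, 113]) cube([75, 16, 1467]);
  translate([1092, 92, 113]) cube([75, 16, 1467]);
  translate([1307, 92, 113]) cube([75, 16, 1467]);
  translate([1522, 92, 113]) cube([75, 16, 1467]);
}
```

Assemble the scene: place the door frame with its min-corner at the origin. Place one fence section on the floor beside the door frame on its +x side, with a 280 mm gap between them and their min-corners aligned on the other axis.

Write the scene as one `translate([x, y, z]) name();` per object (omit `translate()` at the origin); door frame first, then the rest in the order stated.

door_frame();
translate([1202, 0, 0]) fence_section();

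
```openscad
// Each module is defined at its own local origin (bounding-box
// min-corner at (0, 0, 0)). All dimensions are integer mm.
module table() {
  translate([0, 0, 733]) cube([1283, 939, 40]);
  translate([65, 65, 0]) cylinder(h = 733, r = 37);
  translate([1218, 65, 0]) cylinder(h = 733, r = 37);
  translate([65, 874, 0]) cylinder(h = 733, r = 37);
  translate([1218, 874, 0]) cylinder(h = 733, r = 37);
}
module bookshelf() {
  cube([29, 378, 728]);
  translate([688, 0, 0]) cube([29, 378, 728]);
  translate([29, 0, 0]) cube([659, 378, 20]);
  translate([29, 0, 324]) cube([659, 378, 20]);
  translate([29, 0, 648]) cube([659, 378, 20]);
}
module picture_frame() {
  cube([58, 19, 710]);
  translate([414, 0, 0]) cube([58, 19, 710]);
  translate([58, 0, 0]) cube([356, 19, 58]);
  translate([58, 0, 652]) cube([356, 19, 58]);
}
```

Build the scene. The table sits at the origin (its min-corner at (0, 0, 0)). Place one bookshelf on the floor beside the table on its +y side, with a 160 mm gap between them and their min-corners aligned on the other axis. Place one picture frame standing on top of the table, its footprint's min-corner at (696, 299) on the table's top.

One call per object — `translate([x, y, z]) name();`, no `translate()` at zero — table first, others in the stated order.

table();
translate([0, 1099, 0]) bookshelf();
translate([696, 299, 773]) picture_frame();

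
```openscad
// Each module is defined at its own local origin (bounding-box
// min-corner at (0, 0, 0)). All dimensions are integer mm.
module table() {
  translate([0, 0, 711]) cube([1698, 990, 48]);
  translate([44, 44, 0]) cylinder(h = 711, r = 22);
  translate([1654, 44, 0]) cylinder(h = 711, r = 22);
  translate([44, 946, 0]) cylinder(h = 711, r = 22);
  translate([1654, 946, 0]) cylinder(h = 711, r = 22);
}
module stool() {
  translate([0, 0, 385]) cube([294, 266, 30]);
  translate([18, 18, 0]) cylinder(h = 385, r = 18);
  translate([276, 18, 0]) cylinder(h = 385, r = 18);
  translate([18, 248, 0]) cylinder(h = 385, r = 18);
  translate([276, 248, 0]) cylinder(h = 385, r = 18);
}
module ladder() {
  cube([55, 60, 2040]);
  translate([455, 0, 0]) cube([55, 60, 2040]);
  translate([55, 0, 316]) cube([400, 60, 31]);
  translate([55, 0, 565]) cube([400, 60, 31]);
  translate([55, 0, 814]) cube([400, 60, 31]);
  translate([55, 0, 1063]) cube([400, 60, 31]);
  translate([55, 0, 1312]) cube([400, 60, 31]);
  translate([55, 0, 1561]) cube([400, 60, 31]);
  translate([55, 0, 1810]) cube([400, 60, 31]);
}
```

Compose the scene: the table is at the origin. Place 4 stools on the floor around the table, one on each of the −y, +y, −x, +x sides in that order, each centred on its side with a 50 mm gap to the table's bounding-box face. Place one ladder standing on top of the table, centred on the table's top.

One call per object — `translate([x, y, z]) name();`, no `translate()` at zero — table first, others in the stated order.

table();
translate([702, -316, 0]) stool();
translate([702, 1040, 0]) stool();
translate([-344, 362, 0]) stool();
translate([1748, 362, 0]) stool();
translate([594, 465, 759]) ladder();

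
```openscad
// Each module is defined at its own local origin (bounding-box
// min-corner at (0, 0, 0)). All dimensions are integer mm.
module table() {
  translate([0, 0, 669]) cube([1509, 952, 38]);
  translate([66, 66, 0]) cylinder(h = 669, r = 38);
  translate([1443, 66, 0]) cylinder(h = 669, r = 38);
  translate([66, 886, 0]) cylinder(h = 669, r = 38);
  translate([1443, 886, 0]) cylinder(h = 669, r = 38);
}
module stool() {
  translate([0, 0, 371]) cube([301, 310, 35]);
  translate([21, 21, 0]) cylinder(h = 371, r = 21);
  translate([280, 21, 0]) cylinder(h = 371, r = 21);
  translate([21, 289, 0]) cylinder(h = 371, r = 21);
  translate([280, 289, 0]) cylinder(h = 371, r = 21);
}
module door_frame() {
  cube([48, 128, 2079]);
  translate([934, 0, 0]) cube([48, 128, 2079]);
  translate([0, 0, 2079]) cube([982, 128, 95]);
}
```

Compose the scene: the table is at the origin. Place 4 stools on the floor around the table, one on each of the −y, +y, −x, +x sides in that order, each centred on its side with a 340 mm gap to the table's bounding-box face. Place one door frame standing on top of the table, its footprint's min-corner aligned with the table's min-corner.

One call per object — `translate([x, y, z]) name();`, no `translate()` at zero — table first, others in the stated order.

table();
translate([604, -650, 0]) stool();
translate([604, 1292, 0]) stool();
translate([-641, 321, 0]) stool();
translate([1849, 321, 0]) stool();
translate([0, 0, 707]) door_frame();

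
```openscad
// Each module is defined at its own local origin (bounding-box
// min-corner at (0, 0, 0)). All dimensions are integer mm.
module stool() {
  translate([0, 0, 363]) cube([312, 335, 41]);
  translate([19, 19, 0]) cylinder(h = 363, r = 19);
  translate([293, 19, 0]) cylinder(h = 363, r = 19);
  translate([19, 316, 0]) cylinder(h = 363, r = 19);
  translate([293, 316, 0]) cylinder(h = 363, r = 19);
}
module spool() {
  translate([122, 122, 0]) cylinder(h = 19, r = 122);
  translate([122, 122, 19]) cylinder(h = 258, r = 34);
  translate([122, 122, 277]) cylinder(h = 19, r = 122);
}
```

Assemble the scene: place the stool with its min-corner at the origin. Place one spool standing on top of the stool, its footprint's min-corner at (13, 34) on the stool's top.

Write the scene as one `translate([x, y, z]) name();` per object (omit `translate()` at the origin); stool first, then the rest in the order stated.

stool();
translate([13, 34, 404]) spool();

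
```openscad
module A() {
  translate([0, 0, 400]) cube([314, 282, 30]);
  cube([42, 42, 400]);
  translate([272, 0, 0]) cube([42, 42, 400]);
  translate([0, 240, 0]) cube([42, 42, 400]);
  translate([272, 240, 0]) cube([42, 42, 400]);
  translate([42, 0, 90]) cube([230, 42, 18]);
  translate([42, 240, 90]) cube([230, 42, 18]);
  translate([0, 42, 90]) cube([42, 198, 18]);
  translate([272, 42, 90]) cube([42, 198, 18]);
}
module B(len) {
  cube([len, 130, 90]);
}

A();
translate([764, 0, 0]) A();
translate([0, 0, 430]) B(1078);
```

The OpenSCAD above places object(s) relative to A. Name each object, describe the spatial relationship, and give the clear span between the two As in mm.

A is a stool. B is a beam. A beam spans the tops of two stools. The clear span between the two stools is 450 mm.

Second stool starts at x = 764; first ends at x = 314; clear span = 764 − 314 = 450 mm.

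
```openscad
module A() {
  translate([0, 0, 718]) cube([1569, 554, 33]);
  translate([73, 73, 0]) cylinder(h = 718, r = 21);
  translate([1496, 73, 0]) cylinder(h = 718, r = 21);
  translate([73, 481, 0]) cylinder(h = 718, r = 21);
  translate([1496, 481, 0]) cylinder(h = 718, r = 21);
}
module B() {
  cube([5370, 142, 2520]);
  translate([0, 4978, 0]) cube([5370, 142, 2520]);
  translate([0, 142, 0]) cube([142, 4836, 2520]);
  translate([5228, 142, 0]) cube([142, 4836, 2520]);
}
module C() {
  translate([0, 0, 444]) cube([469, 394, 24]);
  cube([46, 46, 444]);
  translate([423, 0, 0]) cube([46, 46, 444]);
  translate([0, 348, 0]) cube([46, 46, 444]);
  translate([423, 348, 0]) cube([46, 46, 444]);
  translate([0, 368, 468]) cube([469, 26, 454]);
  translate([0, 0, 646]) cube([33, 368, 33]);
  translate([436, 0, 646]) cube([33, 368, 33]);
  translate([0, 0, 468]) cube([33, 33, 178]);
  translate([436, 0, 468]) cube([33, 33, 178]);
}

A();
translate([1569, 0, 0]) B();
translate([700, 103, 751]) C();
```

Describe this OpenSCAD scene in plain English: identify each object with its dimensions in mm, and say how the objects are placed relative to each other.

A is a rectangular dining table. The top is 1569×554×33 mm with its upper surface at z = 751 mm. It stands on four round legs of 42 mm diameter, each leg's bounding box inset 52 mm from the nearest pair of top edges, running from the floor to the underside of the top.

B is a box-shaped house frame (walls only): outside footprint 5370×5120 mm, wall height 2520 mm, wall thickness 142 mm. The two y-facing walls run the full x-width; the two x-facing walls fit between the inner faces of the y-facing walls.

C is a chair: 469×394 mm seat, 24 mm thick, top at z = 468 mm, on four 46 mm square corner legs flush with the seat edges. A 26 mm thick backrest slab spans the full seat width, extending 454 mm above the seat top, its back face flush with the seat's +y edge. Two armrests of 33×33 mm section run along each side from the seat's front edge to the front of the backrest, top faces 211 mm above the seat top and outer faces flush with the seat's x-edges; a 33×33 mm post under the front of each armrest stands on the seat at the front corner.

The house frame is against the table's +x side, with their −y faces flush. The chair is on top of the table.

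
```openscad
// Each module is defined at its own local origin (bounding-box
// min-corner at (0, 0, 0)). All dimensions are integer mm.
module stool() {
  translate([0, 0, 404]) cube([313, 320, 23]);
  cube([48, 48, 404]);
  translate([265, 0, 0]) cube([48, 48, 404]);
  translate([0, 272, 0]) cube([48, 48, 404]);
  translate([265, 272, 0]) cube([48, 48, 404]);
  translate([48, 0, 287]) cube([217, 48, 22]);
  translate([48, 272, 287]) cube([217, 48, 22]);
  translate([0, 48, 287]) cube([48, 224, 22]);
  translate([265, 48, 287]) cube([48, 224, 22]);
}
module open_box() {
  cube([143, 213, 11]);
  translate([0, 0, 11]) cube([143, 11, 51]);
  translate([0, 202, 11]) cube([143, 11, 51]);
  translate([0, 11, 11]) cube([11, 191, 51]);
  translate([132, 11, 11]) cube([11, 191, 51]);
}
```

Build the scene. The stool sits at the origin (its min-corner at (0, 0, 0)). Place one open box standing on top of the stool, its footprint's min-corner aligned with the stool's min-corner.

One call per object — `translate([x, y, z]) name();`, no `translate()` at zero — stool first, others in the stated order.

stool();
translate([0, 0, 427]) open_box();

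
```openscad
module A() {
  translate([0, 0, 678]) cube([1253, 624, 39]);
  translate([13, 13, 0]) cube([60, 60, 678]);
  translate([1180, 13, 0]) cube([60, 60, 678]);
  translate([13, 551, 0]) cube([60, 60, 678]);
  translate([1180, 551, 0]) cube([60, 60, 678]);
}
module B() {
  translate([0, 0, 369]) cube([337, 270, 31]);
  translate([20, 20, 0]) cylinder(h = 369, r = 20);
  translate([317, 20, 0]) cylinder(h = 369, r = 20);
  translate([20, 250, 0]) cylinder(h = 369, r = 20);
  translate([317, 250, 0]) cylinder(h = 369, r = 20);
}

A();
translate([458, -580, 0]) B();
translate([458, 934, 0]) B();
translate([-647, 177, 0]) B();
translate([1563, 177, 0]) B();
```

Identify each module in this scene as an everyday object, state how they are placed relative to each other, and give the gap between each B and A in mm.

Each stool's nearest face is 310 mm from the table's bounding box.

A is a table. B is a stool. Four stools sit around the table at the −y, +y, −x, +x sides. The gap between each stool and the table is 310 mm.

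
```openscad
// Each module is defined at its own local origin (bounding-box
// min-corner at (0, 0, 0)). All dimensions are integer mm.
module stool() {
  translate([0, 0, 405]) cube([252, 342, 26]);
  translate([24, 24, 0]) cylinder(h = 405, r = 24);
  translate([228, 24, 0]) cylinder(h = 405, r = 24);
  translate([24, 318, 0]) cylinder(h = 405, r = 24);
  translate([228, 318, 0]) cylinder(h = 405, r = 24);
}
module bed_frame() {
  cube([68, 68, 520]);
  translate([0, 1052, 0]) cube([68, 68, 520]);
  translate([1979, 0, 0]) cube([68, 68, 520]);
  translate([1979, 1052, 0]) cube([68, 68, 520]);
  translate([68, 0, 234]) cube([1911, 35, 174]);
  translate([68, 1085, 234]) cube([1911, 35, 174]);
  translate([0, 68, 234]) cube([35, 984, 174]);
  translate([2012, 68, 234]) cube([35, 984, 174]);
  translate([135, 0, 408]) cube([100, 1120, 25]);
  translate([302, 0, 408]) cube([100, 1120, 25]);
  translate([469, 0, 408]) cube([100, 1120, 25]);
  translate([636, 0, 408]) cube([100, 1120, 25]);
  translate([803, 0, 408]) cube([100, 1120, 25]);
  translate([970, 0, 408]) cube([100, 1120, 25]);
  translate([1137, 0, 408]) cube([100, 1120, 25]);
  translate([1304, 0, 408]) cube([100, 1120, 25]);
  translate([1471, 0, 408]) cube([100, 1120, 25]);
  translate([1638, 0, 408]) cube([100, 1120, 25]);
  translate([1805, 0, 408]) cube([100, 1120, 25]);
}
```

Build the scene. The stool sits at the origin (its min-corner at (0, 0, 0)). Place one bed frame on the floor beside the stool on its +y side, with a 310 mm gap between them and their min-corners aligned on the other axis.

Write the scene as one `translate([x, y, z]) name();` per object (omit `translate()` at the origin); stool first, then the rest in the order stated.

stool();
translate([0, 652, 0]) bed_frame();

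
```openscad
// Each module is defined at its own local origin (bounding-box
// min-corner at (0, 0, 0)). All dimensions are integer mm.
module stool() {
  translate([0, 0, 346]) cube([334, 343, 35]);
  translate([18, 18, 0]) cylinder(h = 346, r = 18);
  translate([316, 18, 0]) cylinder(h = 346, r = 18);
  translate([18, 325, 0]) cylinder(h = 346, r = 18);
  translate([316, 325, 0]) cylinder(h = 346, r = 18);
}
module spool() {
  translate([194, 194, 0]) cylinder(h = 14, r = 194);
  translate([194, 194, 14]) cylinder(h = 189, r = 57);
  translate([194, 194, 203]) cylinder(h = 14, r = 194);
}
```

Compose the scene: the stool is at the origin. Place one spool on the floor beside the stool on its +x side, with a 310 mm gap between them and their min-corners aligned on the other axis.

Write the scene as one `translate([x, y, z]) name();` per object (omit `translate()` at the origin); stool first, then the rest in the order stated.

stool();
translate([644, 0, 0]) spool();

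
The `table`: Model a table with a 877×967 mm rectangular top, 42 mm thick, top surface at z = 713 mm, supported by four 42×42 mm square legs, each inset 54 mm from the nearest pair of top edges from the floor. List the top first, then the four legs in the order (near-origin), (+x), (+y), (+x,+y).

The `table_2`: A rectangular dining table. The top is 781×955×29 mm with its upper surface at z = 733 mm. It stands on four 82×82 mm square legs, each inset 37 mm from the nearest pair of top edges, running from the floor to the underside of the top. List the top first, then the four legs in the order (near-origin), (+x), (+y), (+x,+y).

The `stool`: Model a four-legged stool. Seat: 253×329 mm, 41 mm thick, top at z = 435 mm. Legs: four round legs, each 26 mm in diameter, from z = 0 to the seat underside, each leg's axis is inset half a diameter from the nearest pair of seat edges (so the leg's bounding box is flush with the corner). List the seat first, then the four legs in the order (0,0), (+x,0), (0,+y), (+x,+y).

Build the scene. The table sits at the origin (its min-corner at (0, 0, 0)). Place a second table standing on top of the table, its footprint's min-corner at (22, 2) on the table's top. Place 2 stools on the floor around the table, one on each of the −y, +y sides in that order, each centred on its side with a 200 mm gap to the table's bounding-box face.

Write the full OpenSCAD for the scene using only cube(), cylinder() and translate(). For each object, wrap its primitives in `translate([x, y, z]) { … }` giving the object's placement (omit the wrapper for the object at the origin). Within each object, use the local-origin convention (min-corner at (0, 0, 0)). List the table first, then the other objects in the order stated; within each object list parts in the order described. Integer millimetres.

translate([0, 0, 671]) cube([877, 967, 42]);
translate([54, 54, 0]) cube([42, 42, 671]);
translate([781, 54, 0]) cube([42, 42, 671]);
translate([54, 871, 0]) cube([42, 42, 671]);
translate([781, 871, 0]) cube([42, 42, 671]);
translate([22, 2, 713]) {
  translate([0, 0, 704]) cube([781, 955, 29]);
  translate([37, 37, 0]) cube([82, 82, 704]);
  translate([662, 37, 0]) cube([82, 82, 704]);
  translate([37, 836, 0]) cube([82, 82, 704]);
  translate([662, 836, 0]) cube([82, 82, 704]);
}
translate([312, -529, 0]) {
  translate([0, 0, 394]) cube([253, 329, 41]);
  translate([13, 13, 0]) cylinder(h = 394, r = 13);
  translate([240, 13, 0]) cylinder(h = 394, r = 13);
  translate([13, 316, 0]) cylinder(h = 394, r = 13);
  translate([240, 316, 0]) cylinder(h = 394, r = 13);
}
translate([312, 1167, 0]) {
  translate([0, 0, 394]) cube([253, 329, 41]);
  translate([13, 13, 0]) cylinder(h = 394, r = 13);
  translate([240, 13, 0]) cylinder(h = 394, r = 13);
  translate([13, 316, 0]) cylinder(h = 394, r = 13);
  translate([240, 316, 0]) cylinder(h = 394, r = 13);
}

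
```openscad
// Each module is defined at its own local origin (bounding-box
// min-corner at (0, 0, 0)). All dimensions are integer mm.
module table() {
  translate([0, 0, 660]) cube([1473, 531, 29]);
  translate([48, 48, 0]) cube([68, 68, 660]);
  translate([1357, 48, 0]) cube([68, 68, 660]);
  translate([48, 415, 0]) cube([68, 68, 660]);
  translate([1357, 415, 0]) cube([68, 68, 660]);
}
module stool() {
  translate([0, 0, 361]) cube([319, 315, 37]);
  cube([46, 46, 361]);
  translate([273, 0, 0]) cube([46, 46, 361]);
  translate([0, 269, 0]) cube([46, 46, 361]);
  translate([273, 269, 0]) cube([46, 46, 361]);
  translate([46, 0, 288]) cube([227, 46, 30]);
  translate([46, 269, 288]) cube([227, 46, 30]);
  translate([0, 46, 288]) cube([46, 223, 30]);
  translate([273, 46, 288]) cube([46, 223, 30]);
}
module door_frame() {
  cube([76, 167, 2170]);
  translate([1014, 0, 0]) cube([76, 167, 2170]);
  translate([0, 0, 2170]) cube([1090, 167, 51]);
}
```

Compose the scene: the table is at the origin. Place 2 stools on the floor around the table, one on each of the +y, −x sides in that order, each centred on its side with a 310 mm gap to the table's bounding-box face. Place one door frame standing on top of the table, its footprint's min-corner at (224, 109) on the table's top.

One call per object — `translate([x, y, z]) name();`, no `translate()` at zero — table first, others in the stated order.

table();
translate([577, 841, 0]) stool();
translate([-629, 108, 0]) stool();
translate([224, 109, 689]) door_frame();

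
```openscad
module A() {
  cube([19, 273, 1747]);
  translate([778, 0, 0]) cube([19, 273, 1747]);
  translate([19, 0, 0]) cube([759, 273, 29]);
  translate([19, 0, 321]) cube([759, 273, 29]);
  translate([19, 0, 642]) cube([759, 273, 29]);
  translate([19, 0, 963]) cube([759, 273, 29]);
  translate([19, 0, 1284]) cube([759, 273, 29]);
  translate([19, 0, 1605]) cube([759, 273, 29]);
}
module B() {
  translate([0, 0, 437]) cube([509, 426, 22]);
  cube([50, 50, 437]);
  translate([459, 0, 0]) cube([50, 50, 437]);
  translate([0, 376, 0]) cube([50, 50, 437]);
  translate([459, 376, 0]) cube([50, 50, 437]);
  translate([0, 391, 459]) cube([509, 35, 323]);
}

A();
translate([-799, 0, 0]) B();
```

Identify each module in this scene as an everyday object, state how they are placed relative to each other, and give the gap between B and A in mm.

The chair's nearest face is 290 mm from the bookshelf's −x face.

A is a bookshelf. B is a chair. The chair is on the floor beside the bookshelf on its −x side. The gap between the chair and the bookshelf is 290 mm.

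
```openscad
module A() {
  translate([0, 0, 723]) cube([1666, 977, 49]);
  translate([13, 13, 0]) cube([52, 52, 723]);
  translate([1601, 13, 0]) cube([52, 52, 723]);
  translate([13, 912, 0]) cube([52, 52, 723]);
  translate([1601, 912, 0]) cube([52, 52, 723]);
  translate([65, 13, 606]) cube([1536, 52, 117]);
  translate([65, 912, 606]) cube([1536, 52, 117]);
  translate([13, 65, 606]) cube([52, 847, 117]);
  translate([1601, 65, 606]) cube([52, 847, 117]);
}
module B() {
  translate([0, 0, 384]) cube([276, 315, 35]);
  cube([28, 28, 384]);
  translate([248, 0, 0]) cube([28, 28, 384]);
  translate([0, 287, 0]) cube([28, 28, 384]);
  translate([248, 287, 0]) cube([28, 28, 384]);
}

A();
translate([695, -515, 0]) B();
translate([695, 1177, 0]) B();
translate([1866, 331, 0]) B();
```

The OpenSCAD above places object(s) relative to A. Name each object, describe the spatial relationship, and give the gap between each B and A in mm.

Each stool's nearest face is 200 mm from the table's bounding box.

A is a table. B is a stool. Three stools sit around the table at the −y, +y, +x sides. The gap between each stool and the table is 200 mm.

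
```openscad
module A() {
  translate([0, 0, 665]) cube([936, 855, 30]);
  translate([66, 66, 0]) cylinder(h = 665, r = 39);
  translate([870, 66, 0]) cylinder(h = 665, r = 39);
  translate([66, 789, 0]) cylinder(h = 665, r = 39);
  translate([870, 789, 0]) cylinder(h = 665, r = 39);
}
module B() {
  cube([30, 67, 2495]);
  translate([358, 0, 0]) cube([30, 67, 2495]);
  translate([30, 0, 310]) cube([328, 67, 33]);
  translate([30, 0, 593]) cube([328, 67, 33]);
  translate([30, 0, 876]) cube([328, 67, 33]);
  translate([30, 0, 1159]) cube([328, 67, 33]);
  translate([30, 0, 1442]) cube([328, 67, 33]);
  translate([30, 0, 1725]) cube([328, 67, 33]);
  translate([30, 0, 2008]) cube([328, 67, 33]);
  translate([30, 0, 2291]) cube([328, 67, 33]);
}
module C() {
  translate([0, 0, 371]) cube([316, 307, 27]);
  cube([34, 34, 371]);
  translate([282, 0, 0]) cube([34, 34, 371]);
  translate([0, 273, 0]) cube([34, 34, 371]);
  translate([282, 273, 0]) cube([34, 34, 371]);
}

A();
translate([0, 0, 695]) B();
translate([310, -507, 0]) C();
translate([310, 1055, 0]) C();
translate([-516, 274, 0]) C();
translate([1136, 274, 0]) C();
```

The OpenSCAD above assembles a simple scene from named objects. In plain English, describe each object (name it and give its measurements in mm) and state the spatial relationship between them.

A is a rectangular dining table. The top is 936×855×30 mm with its upper surface at z = 695 mm. It stands on four round legs of 78 mm diameter, each leg's bounding box inset 27 mm from the nearest pair of top edges, running from the floor to the underside of the top.

B is a straight ladder. Two 30×67 mm vertical rails, 2495 mm tall, stand 388 mm apart (outside-to-outside) with their front faces coplanar on the −y side. 8 rungs, each 67 mm deep and 33 mm tall, span between the inner faces of the rails, front faces flush with the rails. The lowest rung's underside is at z = 310 mm and rungs are spaced 283 mm apart (underside to underside).

C is a four-legged stool. The seat is a 316×307×27 mm slab whose top surface is at z = 398 mm; four square legs, each 34×34 mm in cross-section, run from the floor (z = 0) to the underside of the seat, each flush with a corner of the seat.

The ladder is on top of the table. Four stools sit around the table at the −y, +y, −x, +x sides.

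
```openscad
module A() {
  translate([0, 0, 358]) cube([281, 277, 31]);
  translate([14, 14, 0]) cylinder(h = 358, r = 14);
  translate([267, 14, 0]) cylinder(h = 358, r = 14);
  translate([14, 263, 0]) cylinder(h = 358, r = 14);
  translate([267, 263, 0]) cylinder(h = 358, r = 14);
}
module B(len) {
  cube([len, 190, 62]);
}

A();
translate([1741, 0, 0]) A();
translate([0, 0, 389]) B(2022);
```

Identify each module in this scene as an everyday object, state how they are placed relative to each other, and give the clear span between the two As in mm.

A is a stool. B is a beam. A beam spans the tops of two stools. The clear span between the two stools is 1460 mm.

Second stool starts at x = 1741; first ends at x = 281; clear span = 1741 − 281 = 1460 mm.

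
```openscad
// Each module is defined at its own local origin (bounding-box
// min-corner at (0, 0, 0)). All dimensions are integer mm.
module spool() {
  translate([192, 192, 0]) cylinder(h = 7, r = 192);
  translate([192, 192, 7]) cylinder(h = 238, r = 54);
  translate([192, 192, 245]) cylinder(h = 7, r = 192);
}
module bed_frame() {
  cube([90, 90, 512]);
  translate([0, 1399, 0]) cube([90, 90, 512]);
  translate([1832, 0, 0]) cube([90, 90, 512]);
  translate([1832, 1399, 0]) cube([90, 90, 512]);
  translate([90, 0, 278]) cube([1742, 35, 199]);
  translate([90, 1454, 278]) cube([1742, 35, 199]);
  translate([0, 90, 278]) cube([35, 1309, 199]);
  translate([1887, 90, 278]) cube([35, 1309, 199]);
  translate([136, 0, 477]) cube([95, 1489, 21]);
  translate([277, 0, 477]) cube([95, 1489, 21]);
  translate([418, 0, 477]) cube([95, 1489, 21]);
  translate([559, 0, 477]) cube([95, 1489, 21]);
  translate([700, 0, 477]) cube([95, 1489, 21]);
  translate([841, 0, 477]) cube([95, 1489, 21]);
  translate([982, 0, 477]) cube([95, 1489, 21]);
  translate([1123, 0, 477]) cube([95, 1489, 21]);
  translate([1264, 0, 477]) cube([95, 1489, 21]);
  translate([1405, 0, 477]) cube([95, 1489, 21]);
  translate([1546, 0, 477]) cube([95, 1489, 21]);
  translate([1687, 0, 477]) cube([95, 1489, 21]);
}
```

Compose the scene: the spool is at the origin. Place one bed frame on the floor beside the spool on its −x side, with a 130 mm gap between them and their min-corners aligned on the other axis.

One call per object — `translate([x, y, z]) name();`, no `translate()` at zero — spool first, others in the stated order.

spool();
translate([-2052, 0, 0]) bed_frame();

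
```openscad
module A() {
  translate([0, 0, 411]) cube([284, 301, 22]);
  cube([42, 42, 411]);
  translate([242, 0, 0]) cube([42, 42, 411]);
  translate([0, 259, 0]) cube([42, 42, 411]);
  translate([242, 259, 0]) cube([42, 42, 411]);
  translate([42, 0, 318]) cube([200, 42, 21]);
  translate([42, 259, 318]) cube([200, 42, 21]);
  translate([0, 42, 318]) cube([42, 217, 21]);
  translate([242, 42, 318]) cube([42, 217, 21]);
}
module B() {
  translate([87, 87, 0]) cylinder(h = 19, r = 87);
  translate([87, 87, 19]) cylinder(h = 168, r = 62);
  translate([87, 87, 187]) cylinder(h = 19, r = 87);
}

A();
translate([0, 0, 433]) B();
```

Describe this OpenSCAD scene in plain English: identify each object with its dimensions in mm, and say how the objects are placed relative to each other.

A is a four-legged stool. The seat is 284×301 mm, 22 mm thick, top at z = 433 mm. It stands on four square legs, each 42×42 mm in cross-section, from z = 0 to the seat underside, each flush with a corner of the seat. Four stretchers, 42 mm wide and 21 mm tall, connect adjacent legs with their undersides at z = 318 mm, each running between the inner faces of the legs it joins and aligned with the legs' outer faces on the other axis.

B is a spool: two coaxial disc flanges of radius 87 mm and thickness 19 mm, joined by a core cylinder of radius 62 mm and height 168 mm. The lower flange rests on z = 0 and the three cylinders share a vertical axis.

The spool is on top of the stool.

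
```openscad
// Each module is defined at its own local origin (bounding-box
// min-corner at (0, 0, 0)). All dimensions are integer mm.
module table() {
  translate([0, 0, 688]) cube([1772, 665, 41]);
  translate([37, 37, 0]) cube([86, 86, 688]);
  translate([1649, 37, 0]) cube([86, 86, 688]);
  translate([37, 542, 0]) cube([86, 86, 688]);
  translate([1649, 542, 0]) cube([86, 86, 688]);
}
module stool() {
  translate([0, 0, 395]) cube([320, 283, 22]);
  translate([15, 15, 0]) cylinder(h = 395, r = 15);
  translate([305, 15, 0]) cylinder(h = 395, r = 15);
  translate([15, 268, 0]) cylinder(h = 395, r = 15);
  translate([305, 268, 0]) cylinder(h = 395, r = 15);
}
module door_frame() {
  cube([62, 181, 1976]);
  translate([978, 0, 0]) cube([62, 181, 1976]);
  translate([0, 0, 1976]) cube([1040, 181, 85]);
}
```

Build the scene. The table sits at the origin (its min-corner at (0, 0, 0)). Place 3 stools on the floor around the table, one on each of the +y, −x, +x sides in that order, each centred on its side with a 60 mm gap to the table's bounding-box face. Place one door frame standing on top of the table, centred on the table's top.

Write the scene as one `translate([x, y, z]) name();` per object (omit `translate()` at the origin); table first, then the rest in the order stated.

table();
translate([726, 725, 0]) stool();
translate([-380, 191, 0]) stool();
translate([1832, 191, 0]) stool();
translate([366, 242, 729]) door_frame();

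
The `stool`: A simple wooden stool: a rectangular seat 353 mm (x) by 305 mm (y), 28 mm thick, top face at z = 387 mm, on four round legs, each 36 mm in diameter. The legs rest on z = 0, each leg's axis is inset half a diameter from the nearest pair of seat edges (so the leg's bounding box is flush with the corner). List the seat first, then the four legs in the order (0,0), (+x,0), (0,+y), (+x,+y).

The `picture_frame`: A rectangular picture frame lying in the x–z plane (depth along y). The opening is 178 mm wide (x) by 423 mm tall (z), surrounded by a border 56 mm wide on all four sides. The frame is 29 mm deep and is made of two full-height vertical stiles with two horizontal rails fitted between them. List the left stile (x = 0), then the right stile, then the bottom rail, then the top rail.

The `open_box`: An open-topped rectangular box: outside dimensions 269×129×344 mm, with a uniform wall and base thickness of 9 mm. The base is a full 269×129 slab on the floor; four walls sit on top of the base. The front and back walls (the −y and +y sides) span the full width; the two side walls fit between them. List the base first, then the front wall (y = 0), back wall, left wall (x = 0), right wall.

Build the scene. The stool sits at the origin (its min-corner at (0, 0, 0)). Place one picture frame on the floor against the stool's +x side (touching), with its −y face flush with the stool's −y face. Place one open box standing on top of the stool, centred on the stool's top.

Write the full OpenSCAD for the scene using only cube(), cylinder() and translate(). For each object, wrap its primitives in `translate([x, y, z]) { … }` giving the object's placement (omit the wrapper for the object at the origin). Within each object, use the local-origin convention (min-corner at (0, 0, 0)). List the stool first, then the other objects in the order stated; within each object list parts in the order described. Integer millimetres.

translate([0, 0, 359]) cube([353, 305, 28]);
translate([18, 18, 0]) cylinder(h = 359, r = 18);
translate([335, 18, 0]) cylinder(h = 359, r = 18);
translate([18, 287, 0]) cylinder(h = 359, r = 18);
translate([335, 287, 0]) cylinder(h = 359, r = 18);
translate([353, 0, 0]) {
  cube([56, 29, 535]);
  translate([234, 0, 0]) cube([56, 29, 535]);
  translate([56, 0, 0]) cube([178, 29, 56]);
  translate([56, 0, 479]) cube([178, 29, 56]);
}
translate([42, 88, 387]) {
  cube([269, 129, 9]);
  translate([0, 0, 9]) cube([269, 9, 335]);
  translate([0, 120, 9]) cube([269, 9, 335]);
  translate([0, 9, 9]) cube([9, 111, 335]);
  translate([260, 9, 9]) cube([9, 111, 335]);
}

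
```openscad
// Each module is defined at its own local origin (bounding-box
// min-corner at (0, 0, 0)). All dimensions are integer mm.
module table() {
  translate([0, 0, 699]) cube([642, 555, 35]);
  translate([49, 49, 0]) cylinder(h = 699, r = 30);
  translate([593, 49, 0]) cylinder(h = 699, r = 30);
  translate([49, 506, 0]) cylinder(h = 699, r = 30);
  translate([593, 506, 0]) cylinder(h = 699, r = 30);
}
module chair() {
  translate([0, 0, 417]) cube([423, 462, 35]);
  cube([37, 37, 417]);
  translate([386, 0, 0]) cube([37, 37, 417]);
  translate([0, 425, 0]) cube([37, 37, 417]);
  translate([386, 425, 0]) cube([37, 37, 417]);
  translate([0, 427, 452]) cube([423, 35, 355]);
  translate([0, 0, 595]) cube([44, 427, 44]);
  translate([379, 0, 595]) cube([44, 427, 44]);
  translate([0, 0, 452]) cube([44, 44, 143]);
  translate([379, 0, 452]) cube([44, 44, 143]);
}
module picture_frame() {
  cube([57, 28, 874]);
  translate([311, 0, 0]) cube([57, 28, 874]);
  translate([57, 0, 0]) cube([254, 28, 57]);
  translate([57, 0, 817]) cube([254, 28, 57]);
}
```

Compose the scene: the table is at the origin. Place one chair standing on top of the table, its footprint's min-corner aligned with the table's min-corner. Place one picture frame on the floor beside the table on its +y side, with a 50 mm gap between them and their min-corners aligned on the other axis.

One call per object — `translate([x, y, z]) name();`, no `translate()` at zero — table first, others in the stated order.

table();
translate([0, 0, 734]) chair();
translate([0, 605, 0]) picture_frame();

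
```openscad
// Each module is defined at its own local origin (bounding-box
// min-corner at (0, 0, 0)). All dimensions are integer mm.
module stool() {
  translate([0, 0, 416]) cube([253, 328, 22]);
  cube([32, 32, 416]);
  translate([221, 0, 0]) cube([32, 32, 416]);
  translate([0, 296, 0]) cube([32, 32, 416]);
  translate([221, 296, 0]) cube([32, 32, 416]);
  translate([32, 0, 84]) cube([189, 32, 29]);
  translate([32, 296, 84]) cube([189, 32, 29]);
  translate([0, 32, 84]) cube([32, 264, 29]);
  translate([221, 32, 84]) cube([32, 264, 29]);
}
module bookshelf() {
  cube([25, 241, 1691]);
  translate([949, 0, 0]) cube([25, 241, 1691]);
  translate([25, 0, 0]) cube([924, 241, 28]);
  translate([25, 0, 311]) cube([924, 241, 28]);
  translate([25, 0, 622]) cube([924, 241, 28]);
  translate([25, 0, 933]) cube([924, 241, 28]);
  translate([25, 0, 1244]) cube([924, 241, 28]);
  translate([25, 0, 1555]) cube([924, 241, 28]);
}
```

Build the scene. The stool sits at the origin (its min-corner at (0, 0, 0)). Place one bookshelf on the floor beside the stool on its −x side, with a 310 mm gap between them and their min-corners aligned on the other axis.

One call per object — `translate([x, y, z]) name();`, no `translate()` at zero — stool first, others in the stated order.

stool();
translate([-1284, 0, 0]) bookshelf();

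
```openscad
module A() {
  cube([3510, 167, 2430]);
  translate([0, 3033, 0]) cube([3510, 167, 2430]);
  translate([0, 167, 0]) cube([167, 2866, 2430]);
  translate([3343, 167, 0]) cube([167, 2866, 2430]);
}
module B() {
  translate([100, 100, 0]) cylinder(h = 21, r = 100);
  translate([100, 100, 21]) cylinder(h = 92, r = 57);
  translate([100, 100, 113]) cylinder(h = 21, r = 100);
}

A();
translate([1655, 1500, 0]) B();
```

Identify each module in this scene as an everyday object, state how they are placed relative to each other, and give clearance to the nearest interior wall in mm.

A is a house frame. B is a spool. The spool sits inside the house frame, centred. The clearance to the nearest interior wall is 1333 mm.

Clearances: x = 1488, y = 1333; minimum 1333 mm.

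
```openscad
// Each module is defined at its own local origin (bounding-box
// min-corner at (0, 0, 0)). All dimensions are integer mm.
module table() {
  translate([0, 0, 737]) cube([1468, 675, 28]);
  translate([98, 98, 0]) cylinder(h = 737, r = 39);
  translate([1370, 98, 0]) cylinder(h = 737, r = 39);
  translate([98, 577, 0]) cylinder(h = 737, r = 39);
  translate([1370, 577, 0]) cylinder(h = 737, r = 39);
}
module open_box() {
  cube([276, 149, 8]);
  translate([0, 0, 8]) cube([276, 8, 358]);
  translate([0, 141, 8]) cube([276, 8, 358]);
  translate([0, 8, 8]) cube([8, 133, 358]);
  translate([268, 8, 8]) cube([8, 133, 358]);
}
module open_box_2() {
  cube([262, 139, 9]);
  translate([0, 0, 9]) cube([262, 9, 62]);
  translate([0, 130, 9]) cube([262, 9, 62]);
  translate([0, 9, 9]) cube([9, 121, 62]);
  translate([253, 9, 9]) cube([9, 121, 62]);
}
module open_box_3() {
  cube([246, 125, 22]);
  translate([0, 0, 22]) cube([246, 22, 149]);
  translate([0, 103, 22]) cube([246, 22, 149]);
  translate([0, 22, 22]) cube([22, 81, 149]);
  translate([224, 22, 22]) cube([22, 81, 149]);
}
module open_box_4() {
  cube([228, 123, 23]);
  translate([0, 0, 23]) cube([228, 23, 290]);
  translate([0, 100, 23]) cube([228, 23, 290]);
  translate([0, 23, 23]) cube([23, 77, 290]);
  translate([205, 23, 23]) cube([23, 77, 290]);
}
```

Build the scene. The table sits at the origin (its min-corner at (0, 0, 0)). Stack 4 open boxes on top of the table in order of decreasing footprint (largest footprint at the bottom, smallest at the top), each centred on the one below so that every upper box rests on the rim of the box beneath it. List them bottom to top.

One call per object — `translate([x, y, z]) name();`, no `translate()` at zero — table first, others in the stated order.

table();
translate([596, 263, 765]) open_box();
translate([603, 268, 1131]) open_box_2();
translate([611, 275, 1202]) open_box_3();
translate([620, 276, 1373]) open_box_4();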